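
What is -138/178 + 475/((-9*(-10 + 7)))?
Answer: 40412/2403 ≈ 16.817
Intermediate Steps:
-138/178 + 475/((-9*(-10 + 7))) = -138*1/178 + 475/((-9*(-3))) = -69/89 + 475/27 = 40412/2403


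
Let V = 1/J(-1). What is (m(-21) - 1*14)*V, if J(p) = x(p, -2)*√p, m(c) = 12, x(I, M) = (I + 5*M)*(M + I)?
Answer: 2*I/33 ≈ 0.060606*I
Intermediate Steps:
x(I, M) = (I + M)*(I + 5*M) (x(I, M) = (I + 5*M)*(I + M) = (I + M)*(I + 5*M))
J(p) = √p*(20 + p² - 12*p) (J(p) = (p² + 5*(-2)² + 6*p*(-2))*√p = (p² + 5*4 - 12*p)*√p = (p² + 20 - 12*p)*√p = (20 + p² - 12*p)*√p = √p*(20 + p² - 12*p))
V = -I/33 (V = 1/(√(-1)*(20 + (-1)² - 12*(-1))) = 1/(I*(20 + 1 + 12)) = 1/(I*33) = 1/(33*I) = -I/33 ≈ -0.030303*I)
(m(-21) - 1*14)*V = (12 - 1*14)*(-I/33) = (12 - 14)*(-I/33) = -(-2)*I/33 = 2*I/33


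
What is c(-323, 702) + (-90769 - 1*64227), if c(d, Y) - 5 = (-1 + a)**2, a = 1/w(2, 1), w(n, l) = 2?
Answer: -619963/4 ≈ -1.5499e+5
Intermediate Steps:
a = 1/2 ≈ 0.50000
c(d, Y) = 21/4 (c(d, Y) = 5 + (-1 + 1/2)**2 = 5 + (-1/2)**2 = 5 + 1/4 = 21/4)
c(-323, 702) + (-90769 - 1*64227) = 21/4 + (-90769 - 1*64227) = 21/4 + (-90769 - 64227) = 21/4 - 154996 = -619963/4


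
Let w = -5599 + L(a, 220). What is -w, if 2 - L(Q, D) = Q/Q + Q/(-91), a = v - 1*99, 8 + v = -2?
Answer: 509527/91 ≈ 5599.2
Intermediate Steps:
v = -10 (v = -8 - 2 = -10)
a = -109 (a = -10 - 1*99 = -10 - 99 = -109)
L(Q, D) = 1 + Q/91 (L(Q, D) = 2 - (Q/Q + Q/(-91)) = 2 - (1 + Q*(-1/91)) = 2 - (1 - Q/91) = 2 + (-1 + Q/91) = 1 + Q/91)
w = -509527/91 (w = -5599 + (1 + (1/91)*(-109)) = -5599 + (1 - 109/91) = -5599 - 18/91 = -509527/91 ≈ -5599.2)
-w = -1*(-509527/91) = 509527/91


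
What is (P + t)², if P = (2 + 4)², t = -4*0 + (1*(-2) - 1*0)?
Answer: 1156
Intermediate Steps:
t = -2 (t = 0 + (-2 + 0) = 0 - 2 = -2)
P = 36 (P = 6² = 36)
(P + t)² = (36 - 2)² = 34² = 1156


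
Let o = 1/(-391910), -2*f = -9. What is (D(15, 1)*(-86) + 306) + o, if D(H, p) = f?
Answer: -31744711/391910 ≈ -81.000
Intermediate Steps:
f = 9/2 (f = -½*(-9) = 9/2 ≈ 4.5000)
D(H, p) = 9/2
o = -1/391910 ≈ -2.5516e-6
(D(15, 1)*(-86) + 306) + o = ((9/2)*(-86) + 306) - 1/391910 = (-387 + 306) - 1/391910 = -81 - 1/391910 = -31744711/391910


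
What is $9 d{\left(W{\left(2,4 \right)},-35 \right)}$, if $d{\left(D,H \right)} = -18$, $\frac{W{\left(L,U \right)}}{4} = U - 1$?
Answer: $-162$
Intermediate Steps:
$W{\left(L,U \right)} = -4 + 4 U$ ($W{\left(L,U \right)} = 4 \left(U - 1\right) = 4 \left(-1 + U\right) = -4 + 4 U$)
$9 d{\left(W{\left(2,4 \right)},-35 \right)} = 9 \left(-18\right) = -162$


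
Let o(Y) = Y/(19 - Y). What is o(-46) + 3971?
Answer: 258069/65 ≈ 3970.3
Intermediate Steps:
o(-46) + 3971 = -1*(-46)/(-19 - 46) + 3971 = -1*(-46)/(-65) + 3971 = -1*(-46)*(-1/65) + 3971 = -46/65 + 3971 = 258069/65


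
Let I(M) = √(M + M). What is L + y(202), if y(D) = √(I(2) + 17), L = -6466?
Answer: -6466 + √19 ≈ -6461.6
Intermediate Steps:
I(M) = √2*√M (I(M) = √(2*M) = √2*√M)
y(D) = √19 (y(D) = √(√2*√2 + 17) = √(2 + 17) = √19)
L + y(202) = -6466 + √19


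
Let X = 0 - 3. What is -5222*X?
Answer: 15666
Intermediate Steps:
X = -3
-5222*X = -5222*(-3) = 15666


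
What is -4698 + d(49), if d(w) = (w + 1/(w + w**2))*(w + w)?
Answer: 2601/25 ≈ 104.04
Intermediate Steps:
d(w) = 2*w*(w + 1/(w + w**2)) (d(w) = (w + 1/(w + w**2))*(2*w) = 2*w*(w + 1/(w + w**2)))
-4698 + d(49) = -4698 + 2*(1 + 49**2 + 49**3)/(1 + 49) = -4698 + 2*(1 + 2401 + 117649)/50 = -4698 + 2*(1/50)*120051 = -4698 + 120051/25 = 2601/25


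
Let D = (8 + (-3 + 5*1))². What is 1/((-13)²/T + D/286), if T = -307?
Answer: -43901/8817 ≈ -4.9791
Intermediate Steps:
D = 100 (D = (8 + (-3 + 5))² = (8 + 2)² = 10² = 100)
1/((-13)²/T + D/286) = 1/((-13)²/(-307) + 100/286) = 1/(169*(-1/307) + 100*(1/286)) = 1/(-169/307 + 50/143) = 1/(-8817/43901) = -43901/8817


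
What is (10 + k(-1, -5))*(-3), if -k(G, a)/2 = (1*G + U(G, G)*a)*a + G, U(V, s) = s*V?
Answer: 144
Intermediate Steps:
U(V, s) = V*s
k(G, a) = -2*G - 2*a*(G + a*G**2) (k(G, a) = -2*((1*G + (G*G)*a)*a + G) = -2*((G + G**2*a)*a + G) = -2*((G + a*G**2)*a + G) = -2*(a*(G + a*G**2) + G) = -2*(G + a*(G + a*G**2)) = -2*G - 2*a*(G + a*G**2))
(10 + k(-1, -5))*(-3) = (10 + 2*(-1)*(-1 - 1*(-5) - 1*(-1)*(-5)**2))*(-3) = (10 + 2*(-1)*(-1 + 5 - 1*(-1)*25))*(-3) = (10 + 2*(-1)*(-1 + 5 + 25))*(-3) = (10 + 2*(-1)*29)*(-3) = (10 - 58)*(-3) = -48*(-3) = 144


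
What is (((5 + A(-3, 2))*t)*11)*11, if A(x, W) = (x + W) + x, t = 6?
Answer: 726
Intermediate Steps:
A(x, W) = W + 2*x (A(x, W) = (W + x) + x = W + 2*x)
(((5 + A(-3, 2))*t)*11)*11 = (((5 + (2 + 2*(-3)))*6)*11)*11 = (((5 + (2 - 6))*6)*11)*11 = (((5 - 4)*6)*11)*11 = ((1*6)*11)*11 = (6*11)*11 = 66*11 = 726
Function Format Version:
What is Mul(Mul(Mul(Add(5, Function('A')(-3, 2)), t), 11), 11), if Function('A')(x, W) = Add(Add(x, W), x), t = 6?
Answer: 726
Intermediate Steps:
Function('A')(x, W) = Add(W, Mul(2, x)) (Function('A')(x, W) = Add(Add(W, x), x) = Add(W, Mul(2, x)))
Mul(Mul(Mul(Add(5, Function('A')(-3, 2)), t), 11), 11) = Mul(Mul(Mul(Add(5, Add(2, Mul(2, -3))), 6), 11), 11) = Mul(Mul(Mul(Add(5, Add(2, -6)), 6), 11), 11) = Mul(Mul(Mul(Add(5, -4), 6), 11), 11) = Mul(Mul(Mul(1, 6), 11), 11) = Mul(Mul(6, 11), 11) = Mul(66, 11) = 726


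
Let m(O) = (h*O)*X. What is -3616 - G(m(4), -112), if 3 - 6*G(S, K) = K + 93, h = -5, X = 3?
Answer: -10859/3 ≈ -3619.7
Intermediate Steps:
m(O) = -15*O (m(O) = -5*O*3 = -15*O)
G(S, K) = -15 - K/6 (G(S, K) = ½ - (K + 93)/6 = ½ - (93 + K)/6 = ½ + (-31/2 - K/6) = -15 - K/6)
-3616 - G(m(4), -112) = -3616 - (-15 - ⅙*(-112)) = -3616 - (-15 + 56/3) = -3616 - 1*11/3 = -3616 - 11/3 = -10859/3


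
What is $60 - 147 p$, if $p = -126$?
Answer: $18582$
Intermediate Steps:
$60 - 147 p = 60 - -18522 = 60 + 18522 = 18582$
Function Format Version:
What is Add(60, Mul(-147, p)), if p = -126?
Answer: 18582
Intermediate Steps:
Add(60, Mul(-147, p)) = Add(60, Mul(-147, -126)) = Add(60, 18522) = 18582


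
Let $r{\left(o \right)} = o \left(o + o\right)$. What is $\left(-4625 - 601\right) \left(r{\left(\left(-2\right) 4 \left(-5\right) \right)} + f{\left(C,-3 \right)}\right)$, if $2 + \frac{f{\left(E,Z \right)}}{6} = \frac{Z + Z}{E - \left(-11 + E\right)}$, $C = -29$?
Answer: $- \frac{183077232}{11} \approx -1.6643 \cdot 10^{7}$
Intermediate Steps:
$r{\left(o \right)} = 2 o^{2}$ ($r{\left(o \right)} = o 2 o = 2 o^{2}$)
$f{\left(E,Z \right)} = -12 + \frac{12 Z}{11}$ ($f{\left(E,Z \right)} = -12 + 6 \frac{Z + Z}{E - \left(-11 + E\right)} = -12 + 6 \frac{2 Z}{11} = -12 + \frac{12 Z}{11}$)
$\left(-4625 - 601\right) \left(r{\left(\left(-2\right) 4 \left(-5\right) \right)} + f{\left(C,-3 \right)}\right) = \left(-4625 - 601\right) \left(2 \left(\left(-2\right) 4 \left(-5\right)\right)^{2} + \left(-12 + \frac{12}{11} \left(-3\right)\right)\right) = - 5226 \left(2 \left(\left(-8\right) \left(-5\right)\right)^{2} - \frac{168}{11}\right) = - 5226 \left(2 \cdot 40^{2} - \frac{168}{11}\right) = - 5226 \left(2 \cdot 1600 - \frac{168}{11}\right) = - 5226 \left(3200 - \frac{168}{11}\right) = \left(-5226\right) \frac{35032}{11} = - \frac{183077232}{11}$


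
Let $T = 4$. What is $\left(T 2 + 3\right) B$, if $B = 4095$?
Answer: $45045$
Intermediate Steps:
$\left(T 2 + 3\right) B = \left(4 \cdot 2 + 3\right) 4095 = \left(8 + 3\right) 4095 = 11 \cdot 4095 = 45045$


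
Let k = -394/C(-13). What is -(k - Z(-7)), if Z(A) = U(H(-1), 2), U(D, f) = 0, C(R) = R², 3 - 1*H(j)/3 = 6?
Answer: 394/169 ≈ 2.3314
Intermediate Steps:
H(j) = -9 (H(j) = 9 - 3*6 = 9 - 18 = -9)
k = -394/169 (k = -394/((-13)²) = -394/169 ≈ -2.3314)
Z(A) = 0
-(k - Z(-7)) = -(-394/169 - 1*0) = -(-394/169 + 0) = -1*(-394/169) = 394/169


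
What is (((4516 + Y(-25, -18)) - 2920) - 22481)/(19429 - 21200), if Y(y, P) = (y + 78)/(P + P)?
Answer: 751913/63756 ≈ 11.794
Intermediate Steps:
Y(y, P) = (78 + y)/(2*P) (Y(y, P) = (78 + y)/((2*P)) = (78 + y)*(1/(2*P)) = (78 + y)/(2*P))
(((4516 + Y(-25, -18)) - 2920) - 22481)/(19429 - 21200) = (((4516 + (1/2)*(78 - 25)/(-18)) - 2920) - 22481)/(19429 - 21200) = (((4516 + (1/2)*(-1/18)*53) - 2920) - 22481)/(-1771) = (((4516 - 53/36) - 2920) - 22481)*(-1/1771) = ((162523/36 - 2920) - 22481)*(-1/1771) = (57403/36 - 22481)*(-1/1771) = -751913/36*(-1/1771) = 751913/63756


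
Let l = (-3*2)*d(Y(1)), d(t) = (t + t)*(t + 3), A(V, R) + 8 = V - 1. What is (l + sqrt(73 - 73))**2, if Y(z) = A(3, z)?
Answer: 46656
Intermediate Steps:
A(V, R) = -9 + V (A(V, R) = -8 + (V - 1) = -8 + (-1 + V) = -9 + V)
Y(z) = -6 (Y(z) = -9 + 3 = -6)
d(t) = 2*t*(3 + t) (d(t) = (2*t)*(3 + t) = 2*t*(3 + t))
l = -216 (l = (-3*2)*(2*(-6)*(3 - 6)) = -12*(-6)*(-3) = -6*36 = -216)
(l + sqrt(73 - 73))**2 = (-216 + sqrt(73 - 73))**2 = (-216 + sqrt(0))**2 = (-216 + 0)**2 = (-216)**2 = 46656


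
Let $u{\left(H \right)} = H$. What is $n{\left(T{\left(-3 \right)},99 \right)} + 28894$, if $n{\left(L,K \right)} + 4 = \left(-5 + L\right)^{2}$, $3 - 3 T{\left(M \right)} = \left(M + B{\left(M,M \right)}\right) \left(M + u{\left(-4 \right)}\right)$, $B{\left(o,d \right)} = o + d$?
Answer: $29515$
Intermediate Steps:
$B{\left(o,d \right)} = d + o$
$T{\left(M \right)} = 1 - M \left(-4 + M\right)$ ($T{\left(M \right)} = 1 - \frac{\left(M + \left(M + M\right)\right) \left(M - 4\right)}{3} = 1 - \frac{\left(M + 2 M\right) \left(-4 + M\right)}{3} = 1 - \frac{3 M \left(-4 + M\right)}{3} = 1 - M \left(-4 + M\right)$)
$n{\left(L,K \right)} = -4 + \left(-5 + L\right)^{2}$
$n{\left(T{\left(-3 \right)},99 \right)} + 28894 = \left(-4 + \left(-5 + \left(1 - \left(-3\right)^{2} + 4 \left(-3\right)\right)\right)^{2}\right) + 28894 = \left(-4 + \left(-5 - 20\right)^{2}\right) + 28894 = \left(-4 + \left(-25\right)^{2}\right) + 28894 = \left(-4 + 625\right) + 28894 = 621 + 28894 = 29515$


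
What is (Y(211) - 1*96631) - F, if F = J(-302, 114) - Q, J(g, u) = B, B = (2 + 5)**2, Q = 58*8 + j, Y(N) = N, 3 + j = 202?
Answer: -95806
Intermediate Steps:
j = 199 (j = -3 + 202 = 199)
Q = 663 (Q = 58*8 + 199 = 464 + 199 = 663)
B = 49 (B = 7**2 = 49)
J(g, u) = 49
F = -614 (F = 49 - 1*663 = 49 - 663 = -614)
(Y(211) - 1*96631) - F = (211 - 1*96631) - 1*(-614) = (211 - 96631) + 614 = -96420 + 614 = -95806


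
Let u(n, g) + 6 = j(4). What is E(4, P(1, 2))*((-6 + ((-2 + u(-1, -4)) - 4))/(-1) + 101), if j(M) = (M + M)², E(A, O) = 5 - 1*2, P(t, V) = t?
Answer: 165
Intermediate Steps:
E(A, O) = 3 (E(A, O) = 5 - 2 = 3)
j(M) = 4*M² (j(M) = (2*M)² = 4*M²)
u(n, g) = 58 (u(n, g) = -6 + 4*4² = -6 + 4*16 = -6 + 64 = 58)
E(4, P(1, 2))*((-6 + ((-2 + u(-1, -4)) - 4))/(-1) + 101) = 3*((-6 + ((-2 + 58) - 4))/(-1) + 101) = 3*(-(-6 + (56 - 4)) + 101) = 3*(-(-6 + 52) + 101) = 3*(-1*46 + 101) = 3*(-46 + 101) = 3*55 = 165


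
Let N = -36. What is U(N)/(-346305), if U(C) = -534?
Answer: 178/115435 ≈ 0.0015420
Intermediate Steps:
U(N)/(-346305) = -534/(-346305) = -534*(-1/346305) = 178/115435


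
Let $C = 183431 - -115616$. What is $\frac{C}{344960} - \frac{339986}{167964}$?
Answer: $- \frac{342104287}{295616640} \approx -1.1573$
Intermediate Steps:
$C = 299047$ ($C = 183431 + 115616 = 299047$)
$\frac{C}{344960} - \frac{339986}{167964} = \frac{299047}{344960} - \frac{339986}{167964} = 299047 \cdot \frac{1}{344960} - \frac{169993}{83982} = \frac{6103}{7040} - \frac{169993}{83982} = - \frac{342104287}{295616640}$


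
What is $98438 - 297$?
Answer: $98141$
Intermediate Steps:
$98438 - 297 = 98141$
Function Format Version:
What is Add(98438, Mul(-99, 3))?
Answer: 98141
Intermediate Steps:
Add(98438, Mul(-99, 3)) = Add(98438, -297) = 98141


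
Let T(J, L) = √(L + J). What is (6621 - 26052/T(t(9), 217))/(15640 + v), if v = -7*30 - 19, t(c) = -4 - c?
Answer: 2207/5137 - 4342*√51/261987 ≈ 0.31127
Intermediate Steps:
v = -229 (v = -210 - 19 = -229)
T(J, L) = √(J + L)
(6621 - 26052/T(t(9), 217))/(15640 + v) = (6621 - 26052/√((-4 - 1*9) + 217))/(15640 - 229) = (6621 - 26052/√((-4 - 9) + 217))/15411 = (6621 - 26052/√(-13 + 217))*(1/15411) = (6621 - 26052*√51/102)*(1/15411) = (6621 - 4342*√51/17)*(1/15411) = 2207/5137 - 4342*√51/261987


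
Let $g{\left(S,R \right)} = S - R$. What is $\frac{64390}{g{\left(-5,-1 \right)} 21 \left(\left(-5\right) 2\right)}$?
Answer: $\frac{6439}{84} \approx 76.655$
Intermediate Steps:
$\frac{64390}{g{\left(-5,-1 \right)} 21 \left(\left(-5\right) 2\right)} = \frac{64390}{\left(-5 - -1\right) 21 \left(\left(-5\right) 2\right)} = \frac{64390}{\left(-5 + 1\right) 21 \left(-10\right)} = \frac{64390}{\left(-4\right) 21 \left(-10\right)} = \frac{64390}{\left(-84\right) \left(-10\right)} = \frac{64390}{840} = 64390 \cdot \frac{1}{840} = \frac{6439}{84}$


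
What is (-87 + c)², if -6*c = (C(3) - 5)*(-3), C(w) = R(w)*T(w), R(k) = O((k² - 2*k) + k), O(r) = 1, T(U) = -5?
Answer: 8464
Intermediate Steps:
R(k) = 1
C(w) = -5 (C(w) = 1*(-5) = -5)
c = -5 (c = -(-5 - 5)*(-3)/6 = -(-5)*(-3)/3 = -⅙*30 = -5)
(-87 + c)² = (-87 - 5)² = (-92)² = 8464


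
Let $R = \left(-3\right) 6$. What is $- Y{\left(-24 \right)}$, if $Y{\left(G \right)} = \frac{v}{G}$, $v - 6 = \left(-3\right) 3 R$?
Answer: $7$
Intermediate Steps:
$R = -18$
$v = 168$ ($v = 6 + \left(-3\right) 3 \left(-18\right) = 6 - -162 = 6 + 162 = 168$)
$Y{\left(G \right)} = \frac{168}{G}$
$- Y{\left(-24 \right)} = - \frac{168}{-24} = - \frac{168 \left(-1\right)}{24} = \left(-1\right) \left(-7\right) = 7$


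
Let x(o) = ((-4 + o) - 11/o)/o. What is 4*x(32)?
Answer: 885/256 ≈ 3.4570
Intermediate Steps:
x(o) = (-4 + o - 11/o)/o
4*x(32) = 4*(1 - 11/32² - 4/32) = 4*(1 - 11*1/1024 - 4*1/32) = 4*(1 - 11/1024 - ⅛) = 4*(885/1024) = 885/256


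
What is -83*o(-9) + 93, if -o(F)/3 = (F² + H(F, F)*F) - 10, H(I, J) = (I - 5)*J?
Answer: -264594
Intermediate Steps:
H(I, J) = J*(-5 + I) (H(I, J) = (-5 + I)*J = J*(-5 + I))
o(F) = 30 - 3*F² - 3*F²*(-5 + F) (o(F) = -3*((F² + (F*(-5 + F))*F) - 10) = -3*((F² + F²*(-5 + F)) - 10) = -3*(-10 + F² + F²*(-5 + F)) = 30 - 3*F² - 3*F²*(-5 + F))
-83*o(-9) + 93 = -83*(30 - 3*(-9)³ + 12*(-9)²) + 93 = -83*(30 - 3*(-729) + 12*81) + 93 = -83*(30 + 2187 + 972) + 93 = -83*3189 + 93 = -264687 + 93 = -264594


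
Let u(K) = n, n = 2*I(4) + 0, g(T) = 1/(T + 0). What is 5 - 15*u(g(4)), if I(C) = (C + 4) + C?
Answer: -355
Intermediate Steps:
g(T) = 1/T
I(C) = 4 + 2*C (I(C) = (4 + C) + C = 4 + 2*C)
n = 24 (n = 2*(4 + 2*4) + 0 = 2*(4 + 8) + 0 = 2*12 + 0 = 24 + 0 = 24)
u(K) = 24
5 - 15*u(g(4)) = 5 - 15*24 = 5 - 360 = -355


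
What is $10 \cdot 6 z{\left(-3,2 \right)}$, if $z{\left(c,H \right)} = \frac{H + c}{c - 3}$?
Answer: $10$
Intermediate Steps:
$z{\left(c,H \right)} = \frac{H + c}{-3 + c}$
$10 \cdot 6 z{\left(-3,2 \right)} = 10 \cdot 6 \frac{2 - 3}{-3 - 3} = 60 \frac{1}{-6} \left(-1\right) = 60 \left(\left(- \frac{1}{6}\right) \left(-1\right)\right) = 60 \cdot \frac{1}{6} = 10$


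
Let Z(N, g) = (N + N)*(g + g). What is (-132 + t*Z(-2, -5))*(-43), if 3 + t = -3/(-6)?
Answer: 9976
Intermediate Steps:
Z(N, g) = 4*N*g (Z(N, g) = (2*N)*(2*g) = 4*N*g)
t = -5/2 (t = -3 - 3/(-6) = -3 - 3*(-1/6) = -3 + 1/2 = -5/2 ≈ -2.5000)
(-132 + t*Z(-2, -5))*(-43) = (-132 - 10*(-2)*(-5))*(-43) = (-132 - 5/2*40)*(-43) = (-132 - 100)*(-43) = -232*(-43) = 9976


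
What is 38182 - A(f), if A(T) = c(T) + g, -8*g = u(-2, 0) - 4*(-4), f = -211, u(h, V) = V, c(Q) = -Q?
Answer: 37973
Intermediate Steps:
g = -2 (g = -(0 - 4*(-4))/8 = -(0 + 16)/8 = -1/8*16 = -2)
A(T) = -2 - T (A(T) = -T - 2 = -2 - T)
38182 - A(f) = 38182 - (-2 - 1*(-211)) = 38182 - (-2 + 211) = 38182 - 1*209 = 38182 - 209 = 37973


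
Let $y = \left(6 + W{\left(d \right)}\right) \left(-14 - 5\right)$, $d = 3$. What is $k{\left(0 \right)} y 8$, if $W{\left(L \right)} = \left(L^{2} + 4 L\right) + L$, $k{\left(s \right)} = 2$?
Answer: $-9120$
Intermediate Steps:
$W{\left(L \right)} = L^{2} + 5 L$
$y = -570$ ($y = \left(6 + 3 \left(5 + 3\right)\right) \left(-14 - 5\right) = \left(6 + 3 \cdot 8\right) \left(-19\right) = \left(6 + 24\right) \left(-19\right) = 30 \left(-19\right) = -570$)
$k{\left(0 \right)} y 8 = 2 \left(-570\right) 8 = \left(-1140\right) 8 = -9120$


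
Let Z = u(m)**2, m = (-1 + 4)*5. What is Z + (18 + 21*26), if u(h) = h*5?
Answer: 6189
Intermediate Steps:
m = 15 (m = 3*5 = 15)
u(h) = 5*h
Z = 5625 (Z = (5*15)**2 = 75**2 = 5625)
Z + (18 + 21*26) = 5625 + (18 + 21*26) = 5625 + (18 + 546) = 5625 + 564 = 6189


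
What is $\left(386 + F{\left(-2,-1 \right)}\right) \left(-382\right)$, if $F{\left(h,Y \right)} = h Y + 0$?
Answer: $-148216$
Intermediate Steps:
$F{\left(h,Y \right)} = Y h$ ($F{\left(h,Y \right)} = Y h + 0 = Y h$)
$\left(386 + F{\left(-2,-1 \right)}\right) \left(-382\right) = \left(386 - -2\right) \left(-382\right) = \left(386 + 2\right) \left(-382\right) = 388 \left(-382\right) = -148216$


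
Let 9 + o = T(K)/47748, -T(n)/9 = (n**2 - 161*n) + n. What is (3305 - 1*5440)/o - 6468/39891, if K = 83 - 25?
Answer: 16127509523/59597154 ≈ 270.61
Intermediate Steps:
K = 58
T(n) = -9*n**2 + 1440*n (T(n) = -9*((n**2 - 161*n) + n) = -9*(n**2 - 160*n) = -9*n**2 + 1440*n)
o = -31374/3979 (o = -9 + (9*58*(160 - 1*58))/47748 = -9 + (9*58*(160 - 58))*(1/47748) = -9 + (9*58*102)*(1/47748) = -9 + 53244*(1/47748) = -9 + 4437/3979 = -31374/3979 ≈ -7.8849)
(3305 - 1*5440)/o - 6468/39891 = (3305 - 1*5440)/(-31374/3979) - 6468/39891 = (3305 - 5440)*(-3979/31374) - 6468*1/39891 = -2135*(-3979/31374) - 2156/13297 = 1213595/4482 - 2156/13297 = 16127509523/59597154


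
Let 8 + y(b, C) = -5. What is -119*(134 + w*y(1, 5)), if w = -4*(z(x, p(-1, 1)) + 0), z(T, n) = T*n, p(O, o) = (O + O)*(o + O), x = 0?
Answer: -15946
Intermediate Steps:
p(O, o) = 2*O*(O + o) (p(O, o) = (2*O)*(O + o) = 2*O*(O + o))
y(b, C) = -13 (y(b, C) = -8 - 5 = -13)
w = 0 (w = -4*(0*(2*(-1)*(-1 + 1)) + 0) = -4*(0*(2*(-1)*0) + 0) = -4*(0*0 + 0) = -4*(0 + 0) = -4*0 = 0)
-119*(134 + w*y(1, 5)) = -119*(134 + 0*(-13)) = -119*(134 + 0) = -119*134 = -15946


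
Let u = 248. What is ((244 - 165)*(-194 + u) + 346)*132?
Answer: 608784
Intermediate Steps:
((244 - 165)*(-194 + u) + 346)*132 = ((244 - 165)*(-194 + 248) + 346)*132 = (79*54 + 346)*132 = (4266 + 346)*132 = 4612*132 = 608784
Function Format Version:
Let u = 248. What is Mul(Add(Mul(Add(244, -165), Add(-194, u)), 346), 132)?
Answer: 608784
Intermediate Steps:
Mul(Add(Mul(Add(244, -165), Add(-194, u)), 346), 132) = Mul(Add(Mul(Add(244, -165), Add(-194, 248)), 346), 132) = Mul(Add(Mul(79, 54), 346), 132) = Mul(Add(4266, 346), 132) = Mul(4612, 132) = 608784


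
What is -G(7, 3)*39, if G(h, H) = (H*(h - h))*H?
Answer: 0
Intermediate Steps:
G(h, H) = 0 (G(h, H) = (H*0)*H = 0*H = 0)
-G(7, 3)*39 = -1*0*39 = 0*39 = 0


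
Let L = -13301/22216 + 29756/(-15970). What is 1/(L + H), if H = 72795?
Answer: 177394760/12913014816067 ≈ 1.3738e-5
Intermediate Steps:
L = -436738133/177394760 (L = -13301*1/22216 + 29756*(-1/15970) = -13301/22216 - 14878/7985 = -436738133/177394760 ≈ -2.4620)
1/(L + H) = 1/(-436738133/177394760 + 72795) = 1/(12913014816067/177394760) = 177394760/12913014816067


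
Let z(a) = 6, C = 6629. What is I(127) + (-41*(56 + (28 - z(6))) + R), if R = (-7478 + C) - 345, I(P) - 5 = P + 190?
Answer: -4070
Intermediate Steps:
I(P) = 195 + P (I(P) = 5 + (P + 190) = 5 + (190 + P) = 195 + P)
R = -1194 (R = (-7478 + 6629) - 345 = -849 - 345 = -1194)
I(127) + (-41*(56 + (28 - z(6))) + R) = (195 + 127) + (-41*(56 + (28 - 6)) - 1194) = 322 + (-41*(56 + (28 - 1*6)) - 1194) = 322 + (-41*(56 + (28 - 6)) - 1194) = 322 + (-41*(56 + 22) - 1194) = 322 + (-41*78 - 1194) = 322 + (-3198 - 1194) = 322 - 4392 = -4070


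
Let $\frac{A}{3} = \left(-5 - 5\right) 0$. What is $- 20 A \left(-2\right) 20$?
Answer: $0$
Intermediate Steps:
$A = 0$ ($A = 3 \left(-5 - 5\right) 0 = 3 \left(\left(-10\right) 0\right) = 3 \cdot 0 = 0$)
$- 20 A \left(-2\right) 20 = - 20 \cdot 0 \left(-2\right) 20 = \left(-20\right) 0 \cdot 20 = 0 \cdot 20 = 0$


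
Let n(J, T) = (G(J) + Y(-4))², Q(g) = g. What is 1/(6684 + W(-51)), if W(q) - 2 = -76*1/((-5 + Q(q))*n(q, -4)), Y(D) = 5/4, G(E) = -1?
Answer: 7/46954 ≈ 0.00014908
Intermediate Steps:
Y(D) = 5/4 (Y(D) = 5*(¼) = 5/4)
n(J, T) = 1/16 (n(J, T) = (-1 + 5/4)² = (¼)² = 1/16)
W(q) = 2 - 76/(-5/16 + q/16) (W(q) = 2 - 76*16/(-5 + q) = 2 - 76/(-5/16 + q/16))
1/(6684 + W(-51)) = 1/(6684 + 2*(-613 - 51)/(-5 - 51)) = 1/(6684 + 2*(-664)/(-56)) = 1/(6684 + 2*(-1/56)*(-664)) = 1/(6684 + 166/7) = 1/(46954/7) = 7/46954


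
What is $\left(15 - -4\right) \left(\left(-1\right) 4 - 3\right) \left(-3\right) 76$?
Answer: $30324$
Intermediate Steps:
$\left(15 - -4\right) \left(\left(-1\right) 4 - 3\right) \left(-3\right) 76 = \left(15 + 4\right) \left(-4 - 3\right) \left(-3\right) 76 = 19 \left(\left(-7\right) \left(-3\right)\right) 76 = 19 \cdot 21 \cdot 76 = 399 \cdot 76 = 30324$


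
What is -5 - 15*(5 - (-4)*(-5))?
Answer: 220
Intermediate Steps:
-5 - 15*(5 - (-4)*(-5)) = -5 - 15*(5 - 1*20) = -5 - 15*(5 - 20) = -5 - 15*(-15) = -5 + 225 = 220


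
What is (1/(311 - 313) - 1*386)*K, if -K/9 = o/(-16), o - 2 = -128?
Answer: 438291/16 ≈ 27393.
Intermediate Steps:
o = -126 (o = 2 - 128 = -126)
K = -567/8 (K = -(-1134)/(-16) = -(-1134)*(-1)/16 = -9*63/8 = -567/8 ≈ -70.875)
(1/(311 - 313) - 1*386)*K = (1/(311 - 313) - 1*386)*(-567/8) = (1/(-2) - 386)*(-567/8) = (-½ - 386)*(-567/8) = -773/2*(-567/8) = 438291/16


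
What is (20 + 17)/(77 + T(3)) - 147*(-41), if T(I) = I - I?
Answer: 464116/77 ≈ 6027.5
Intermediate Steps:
T(I) = 0
(20 + 17)/(77 + T(3)) - 147*(-41) = (20 + 17)/(77 + 0) - 147*(-41) = 37/77 + 6027 = 464116/77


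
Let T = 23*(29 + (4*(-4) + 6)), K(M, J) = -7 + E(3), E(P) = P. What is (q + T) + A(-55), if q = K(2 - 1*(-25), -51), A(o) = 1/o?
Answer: 23814/55 ≈ 432.98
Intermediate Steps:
K(M, J) = -4 (K(M, J) = -7 + 3 = -4)
q = -4
T = 437 (T = 23*(29 + (-16 + 6)) = 23*(29 - 10) = 23*19 = 437)
(q + T) + A(-55) = (-4 + 437) + 1/(-55) = 433 - 1/55 = 23814/55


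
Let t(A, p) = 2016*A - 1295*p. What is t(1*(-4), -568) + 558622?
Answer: 1286118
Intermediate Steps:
t(A, p) = -1295*p + 2016*A
t(1*(-4), -568) + 558622 = (-1295*(-568) + 2016*(1*(-4))) + 558622 = (735560 + 2016*(-4)) + 558622 = (735560 - 8064) + 558622 = 727496 + 558622 = 1286118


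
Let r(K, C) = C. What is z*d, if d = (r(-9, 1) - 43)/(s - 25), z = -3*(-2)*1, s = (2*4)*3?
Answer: 252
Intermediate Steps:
s = 24 (s = 8*3 = 24)
z = 6 (z = -1*(-6)*1 = 6*1 = 6)
d = 42 (d = (1 - 43)/(24 - 25) = -42/(-1) = -42*(-1) = 42)
z*d = 6*42 = 252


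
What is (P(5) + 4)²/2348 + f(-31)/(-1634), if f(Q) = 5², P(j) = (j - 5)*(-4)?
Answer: -8139/959158 ≈ -0.0084856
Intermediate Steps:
P(j) = 20 - 4*j (P(j) = (-5 + j)*(-4) = 20 - 4*j)
f(Q) = 25
(P(5) + 4)²/2348 + f(-31)/(-1634) = ((20 - 4*5) + 4)²/2348 + 25/(-1634) = ((20 - 20) + 4)²*(1/2348) + 25*(-1/1634) = (0 + 4)²*(1/2348) - 25/1634 = 4²*(1/2348) - 25/1634 = 16*(1/2348) - 25/1634 = 4/587 - 25/1634 = -8139/959158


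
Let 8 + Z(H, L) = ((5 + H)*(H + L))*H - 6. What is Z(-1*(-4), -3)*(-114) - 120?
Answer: -2628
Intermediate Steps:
Z(H, L) = -14 + H*(5 + H)*(H + L) (Z(H, L) = -8 + (((5 + H)*(H + L))*H - 6) = -8 + (H*(5 + H)*(H + L) - 6) = -8 + (-6 + H*(5 + H)*(H + L)) = -14 + H*(5 + H)*(H + L))
Z(-1*(-4), -3)*(-114) - 120 = (-14 + (-1*(-4))**3 + 5*(-1*(-4))**2 - 3*(-1*(-4))**2 + 5*(-1*(-4))*(-3))*(-114) - 120 = (-14 + 4**3 + 5*4**2 - 3*4**2 + 5*4*(-3))*(-114) - 120 = (-14 + 64 + 5*16 - 3*16 - 60)*(-114) - 120 = (-14 + 64 + 80 - 48 - 60)*(-114) - 120 = 22*(-114) - 120 = -2508 - 120 = -2628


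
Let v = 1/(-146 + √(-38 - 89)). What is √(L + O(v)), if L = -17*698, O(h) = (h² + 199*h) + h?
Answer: √(-5456639601045 - 4288308*I*√127)/21443 ≈ 0.0004824 - 108.94*I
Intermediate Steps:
v = 1/(-146 + I*√127) (v = 1/(-146 + √(-127)) = 1/(-146 + I*√127) ≈ -0.0068088 - 0.00052555*I)
O(h) = h² + 200*h
L = -11866
√(L + O(v)) = √(-11866 + (-146/21443 - I*√127/21443)*(200 + (-146/21443 - I*√127/21443))) = √(-11866 + (-146/21443 - I*√127/21443)*(4288454/21443 - I*√127/21443))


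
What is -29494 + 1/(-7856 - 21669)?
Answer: -870810351/29525 ≈ -29494.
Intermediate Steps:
-29494 + 1/(-7856 - 21669) = -29494 + 1/(-29525) = -29494 - 1/29525 = -870810351/29525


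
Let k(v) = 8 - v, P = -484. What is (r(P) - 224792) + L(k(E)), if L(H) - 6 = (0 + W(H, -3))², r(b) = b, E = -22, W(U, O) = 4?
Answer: -225254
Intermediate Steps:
L(H) = 22 (L(H) = 6 + (0 + 4)² = 6 + 4² = 6 + 16 = 22)
(r(P) - 224792) + L(k(E)) = (-484 - 224792) + 22 = -225276 + 22 = -225254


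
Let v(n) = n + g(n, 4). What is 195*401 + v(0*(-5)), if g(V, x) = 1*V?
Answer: 78195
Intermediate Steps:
g(V, x) = V
v(n) = 2*n (v(n) = n + n = 2*n)
195*401 + v(0*(-5)) = 195*401 + 2*(0*(-5)) = 78195 + 2*0 = 78195 + 0 = 78195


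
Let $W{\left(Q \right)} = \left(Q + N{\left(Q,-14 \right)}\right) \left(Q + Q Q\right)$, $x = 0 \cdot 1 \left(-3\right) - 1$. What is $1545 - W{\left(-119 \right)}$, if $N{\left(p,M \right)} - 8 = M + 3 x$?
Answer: $1798921$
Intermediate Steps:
$x = -1$ ($x = 0 \left(-3\right) - 1 = 0 - 1 = -1$)
$N{\left(p,M \right)} = 5 + M$ ($N{\left(p,M \right)} = 8 + \left(M + 3 \left(-1\right)\right) = 8 + \left(M - 3\right) = 8 + \left(-3 + M\right) = 5 + M$)
$W{\left(Q \right)} = \left(-9 + Q\right) \left(Q + Q^{2}\right)$ ($W{\left(Q \right)} = \left(Q + \left(5 - 14\right)\right) \left(Q + Q Q\right) = \left(Q - 9\right) \left(Q + Q^{2}\right) = \left(-9 + Q\right) \left(Q + Q^{2}\right)$)
$1545 - W{\left(-119 \right)} = 1545 - - 119 \left(-9 + \left(-119\right)^{2} - -952\right) = 1545 - - 119 \left(-9 + 14161 + 952\right) = 1545 - \left(-119\right) 15104 = 1545 - -1797376 = 1545 + 1797376 = 1798921$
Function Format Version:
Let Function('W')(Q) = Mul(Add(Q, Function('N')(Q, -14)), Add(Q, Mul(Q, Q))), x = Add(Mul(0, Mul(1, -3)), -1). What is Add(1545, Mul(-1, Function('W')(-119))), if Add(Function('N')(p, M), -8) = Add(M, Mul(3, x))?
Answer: 1798921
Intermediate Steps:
x = -1 (x = Add(Mul(0, -3), -1) = Add(0, -1) = -1)
Function('N')(p, M) = Add(5, M) (Function('N')(p, M) = Add(8, Add(M, Mul(3, -1))) = Add(8, Add(M, -3)) = Add(8, Add(-3, M)) = Add(5, M))
Function('W')(Q) = Mul(Add(-9, Q), Add(Q, Pow(Q, 2))) (Function('W')(Q) = Mul(Add(Q, Add(5, -14)), Add(Q, Mul(Q, Q))) = Mul(Add(Q, -9), Add(Q, Pow(Q, 2))) = Mul(Add(-9, Q), Add(Q, Pow(Q, 2))))
Add(1545, Mul(-1, Function('W')(-119))) = Add(1545, Mul(-1, Mul(-119, Add(-9, Pow(-119, 2), Mul(-8, -119))))) = Add(1545, Mul(-1, Mul(-119, Add(-9, 14161, 952)))) = Add(1545, Mul(-1, Mul(-119, 15104))) = Add(1545, Mul(-1, -1797376)) = Add(1545, 1797376) = 1798921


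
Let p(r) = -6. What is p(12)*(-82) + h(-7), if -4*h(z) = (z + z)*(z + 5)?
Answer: 485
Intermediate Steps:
h(z) = -z*(5 + z)/2 (h(z) = -(z + z)*(z + 5)/4 = -2*z*(5 + z)/4 = -z*(5 + z)/2)
p(12)*(-82) + h(-7) = -6*(-82) - ½*(-7)*(5 - 7) = 492 - ½*(-7)*(-2) = 492 - 7 = 485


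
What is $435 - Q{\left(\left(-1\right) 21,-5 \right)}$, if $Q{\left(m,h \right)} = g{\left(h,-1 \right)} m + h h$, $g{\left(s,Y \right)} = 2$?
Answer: $452$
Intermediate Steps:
$Q{\left(m,h \right)} = h^{2} + 2 m$ ($Q{\left(m,h \right)} = 2 m + h h = 2 m + h^{2} = h^{2} + 2 m$)
$435 - Q{\left(\left(-1\right) 21,-5 \right)} = 435 - \left(\left(-5\right)^{2} + 2 \left(\left(-1\right) 21\right)\right) = 435 - \left(25 + 2 \left(-21\right)\right) = 435 - \left(25 - 42\right) = 435 - -17 = 435 + 17 = 452$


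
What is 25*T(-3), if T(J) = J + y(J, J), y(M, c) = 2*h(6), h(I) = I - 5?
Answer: -25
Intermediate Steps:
h(I) = -5 + I
y(M, c) = 2 (y(M, c) = 2*(-5 + 6) = 2*1 = 2)
T(J) = 2 + J (T(J) = J + 2 = 2 + J)
25*T(-3) = 25*(2 - 3) = 25*(-1) = -25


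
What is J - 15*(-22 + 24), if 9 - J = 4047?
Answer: -4068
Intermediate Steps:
J = -4038 (J = 9 - 1*4047 = 9 - 4047 = -4038)
J - 15*(-22 + 24) = -4038 - 15*(-22 + 24) = -4038 - 15*2 = -4038 - 1*30 = -4038 - 30 = -4068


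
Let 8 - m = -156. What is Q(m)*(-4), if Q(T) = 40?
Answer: -160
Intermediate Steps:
m = 164 (m = 8 - 1*(-156) = 8 + 156 = 164)
Q(m)*(-4) = 40*(-4) = -160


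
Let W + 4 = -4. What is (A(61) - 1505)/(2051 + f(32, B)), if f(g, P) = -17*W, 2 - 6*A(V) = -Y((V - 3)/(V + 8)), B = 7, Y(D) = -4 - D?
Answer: -311633/452709 ≈ -0.68837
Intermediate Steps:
W = -8 (W = -4 - 4 = -8)
A(V) = -1/3 - (-3 + V)/(6*(8 + V)) (A(V) = 1/3 - (-1)*(-4 - (V - 3)/(V + 8))/6 = 1/3 - (-1)*(-4 - (-3 + V)/(8 + V))/6 = 1/3 - (4 + (-3 + V)/(8 + V))/6 = 1/3 + (-2/3 - (-3 + V)/(6*(8 + V))) = -1/3 - (-3 + V)/(6*(8 + V)))
f(g, P) = 136 (f(g, P) = -17*(-8) = 136)
(A(61) - 1505)/(2051 + f(32, B)) = ((-13 - 3*61)/(6*(8 + 61)) - 1505)/(2051 + 136) = ((1/6)*(-13 - 183)/69 - 1505)/2187 = ((1/6)*(1/69)*(-196) - 1505)*(1/2187) = (-98/207 - 1505)*(1/2187) = -311633/207*1/2187 = -311633/452709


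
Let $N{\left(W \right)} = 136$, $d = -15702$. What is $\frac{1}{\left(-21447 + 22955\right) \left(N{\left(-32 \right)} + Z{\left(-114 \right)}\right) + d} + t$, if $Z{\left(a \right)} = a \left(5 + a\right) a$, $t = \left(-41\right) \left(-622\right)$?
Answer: $\frac{54471994691251}{2135989126} \approx 25502.0$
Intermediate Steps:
$t = 25502$
$Z{\left(a \right)} = a^{2} \left(5 + a\right)$
$\frac{1}{\left(-21447 + 22955\right) \left(N{\left(-32 \right)} + Z{\left(-114 \right)}\right) + d} + t = \frac{1}{\left(-21447 + 22955\right) \left(136 + \left(-114\right)^{2} \left(5 - 114\right)\right) - 15702} + 25502 = \frac{1}{1508 \left(136 + 12996 \left(-109\right)\right) - 15702} + 25502 = \frac{1}{1508 \left(136 - 1416564\right) - 15702} + 25502 = \frac{1}{1508 \left(-1416428\right) - 15702} + 25502 = \frac{1}{-2135973424 - 15702} + 25502 = \frac{1}{-2135989126} + 25502 = - \frac{1}{2135989126} + 25502 = \frac{54471994691251}{2135989126}$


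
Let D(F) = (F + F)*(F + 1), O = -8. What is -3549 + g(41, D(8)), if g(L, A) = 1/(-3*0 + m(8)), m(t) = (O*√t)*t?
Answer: -3549 - √2/256 ≈ -3549.0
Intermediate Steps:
D(F) = 2*F*(1 + F) (D(F) = (2*F)*(1 + F) = 2*F*(1 + F))
m(t) = -8*t^(3/2) (m(t) = (-8*√t)*t = -8*t^(3/2))
g(L, A) = -√2/256 (g(L, A) = 1/(-3*0 - 128*√2) = 1/(0 - 128*√2) = 1/(-128*√2) = -√2/256)
-3549 + g(41, D(8)) = -3549 - √2/256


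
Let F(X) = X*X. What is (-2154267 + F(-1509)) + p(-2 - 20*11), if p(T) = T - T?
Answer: 122814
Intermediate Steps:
p(T) = 0
F(X) = X**2
(-2154267 + F(-1509)) + p(-2 - 20*11) = (-2154267 + (-1509)**2) + 0 = (-2154267 + 2277081) + 0 = 122814 + 0 = 122814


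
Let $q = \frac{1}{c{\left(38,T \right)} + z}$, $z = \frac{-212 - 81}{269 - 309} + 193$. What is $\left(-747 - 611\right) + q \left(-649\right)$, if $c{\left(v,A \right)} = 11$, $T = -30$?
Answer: $- \frac{11505134}{8453} \approx -1361.1$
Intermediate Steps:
$z = \frac{8013}{40}$ ($z = - \frac{293}{-40} + 193 = \left(-293\right) \left(- \frac{1}{40}\right) + 193 = \frac{293}{40} + 193 = \frac{8013}{40} \approx 200.32$)
$q = \frac{40}{8453}$ ($q = \frac{1}{11 + \frac{8013}{40}} = \frac{1}{\frac{8453}{40}} = \frac{40}{8453} \approx 0.0047321$)
$\left(-747 - 611\right) + q \left(-649\right) = \left(-747 - 611\right) + \frac{40}{8453} \left(-649\right) = \left(-747 - 611\right) - \frac{25960}{8453} = -1358 - \frac{25960}{8453} = - \frac{11505134}{8453}$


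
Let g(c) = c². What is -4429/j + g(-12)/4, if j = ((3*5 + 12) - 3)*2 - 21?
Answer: -3457/27 ≈ -128.04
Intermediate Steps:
j = 27 (j = ((15 + 12) - 3)*2 - 21 = (27 - 3)*2 - 21 = 24*2 - 21 = 48 - 21 = 27)
-4429/j + g(-12)/4 = -4429/27 + (-12)²/4 = -4429*1/27 + 144*(¼) = -4429/27 + 36 = -3457/27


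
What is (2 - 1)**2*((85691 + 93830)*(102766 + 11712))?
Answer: 20551205038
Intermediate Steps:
(2 - 1)**2*((85691 + 93830)*(102766 + 11712)) = 1**2*(179521*114478) = 1*20551205038 = 20551205038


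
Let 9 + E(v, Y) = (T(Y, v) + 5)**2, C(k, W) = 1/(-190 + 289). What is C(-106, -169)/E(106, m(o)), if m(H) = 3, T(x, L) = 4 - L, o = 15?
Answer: 1/930600 ≈ 1.0746e-6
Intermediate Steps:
C(k, W) = 1/99
E(v, Y) = -9 + (9 - v)**2 (E(v, Y) = -9 + ((4 - v) + 5)**2 = -9 + (9 - v)**2)
C(-106, -169)/E(106, m(o)) = 1/(99*(-9 + (-9 + 106)**2)) = 1/(99*(-9 + 97**2)) = 1/(99*(-9 + 9409)) = (1/99)/9400 = (1/99)*(1/9400) = 1/930600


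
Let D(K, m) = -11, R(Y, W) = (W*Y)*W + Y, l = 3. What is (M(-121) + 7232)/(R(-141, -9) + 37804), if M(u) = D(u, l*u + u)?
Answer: 7221/26242 ≈ 0.27517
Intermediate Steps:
R(Y, W) = Y + Y*W**2 (R(Y, W) = Y*W**2 + Y = Y + Y*W**2)
M(u) = -11
(M(-121) + 7232)/(R(-141, -9) + 37804) = (-11 + 7232)/(-141*(1 + (-9)**2) + 37804) = 7221/(-141*(1 + 81) + 37804) = 7221/(-141*82 + 37804) = 7221/(-11562 + 37804) = 7221/26242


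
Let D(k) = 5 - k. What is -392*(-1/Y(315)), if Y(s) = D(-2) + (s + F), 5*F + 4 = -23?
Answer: 1960/1583 ≈ 1.2382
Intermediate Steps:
F = -27/5 (F = -⅘ + (⅕)*(-23) = -⅘ - 23/5 = -27/5 ≈ -5.4000)
Y(s) = 8/5 + s (Y(s) = (5 - 1*(-2)) + (s - 27/5) = (5 + 2) + (-27/5 + s) = 7 + (-27/5 + s) = 8/5 + s)
-392*(-1/Y(315)) = -392*(-1/(8/5 + 315)) = -392/((-1*1583/5)) = -392/(-1583/5) = -392*(-5/1583) = 1960/1583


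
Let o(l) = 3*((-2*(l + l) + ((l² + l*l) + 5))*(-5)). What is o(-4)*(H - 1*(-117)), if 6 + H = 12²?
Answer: -202725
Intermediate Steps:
H = 138 (H = -6 + 12² = -6 + 144 = 138)
o(l) = -75 - 30*l² + 60*l (o(l) = 3*((-4*l + ((l² + l²) + 5))*(-5)) = 3*((-4*l + (2*l² + 5))*(-5)) = 3*((-4*l + (5 + 2*l²))*(-5)) = 3*((5 - 4*l + 2*l²)*(-5)) = 3*(-25 - 10*l² + 20*l) = -75 - 30*l² + 60*l)
o(-4)*(H - 1*(-117)) = (-75 - 30*(-4)² + 60*(-4))*(138 - 1*(-117)) = (-75 - 30*16 - 240)*(138 + 117) = (-75 - 480 - 240)*255 = -795*255 = -202725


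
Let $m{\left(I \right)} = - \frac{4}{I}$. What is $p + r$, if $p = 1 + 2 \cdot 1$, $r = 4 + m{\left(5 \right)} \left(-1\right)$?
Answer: $\frac{39}{5} \approx 7.8$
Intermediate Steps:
$r = \frac{24}{5}$ ($r = 4 + - \frac{4}{5} \left(-1\right) = 4 + \left(-4\right) \frac{1}{5} \left(-1\right) = 4 - - \frac{4}{5} = 4 + \frac{4}{5} = \frac{24}{5} \approx 4.8$)
$p = 3$ ($p = 1 + 2 = 3$)
$p + r = 3 + \frac{24}{5} = \frac{39}{5}$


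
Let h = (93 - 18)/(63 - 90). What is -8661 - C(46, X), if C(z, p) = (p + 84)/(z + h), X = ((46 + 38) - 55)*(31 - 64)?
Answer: -3361272/389 ≈ -8640.8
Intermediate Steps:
h = -25/9 (h = 75/(-27) = 75*(-1/27) = -25/9 ≈ -2.7778)
X = -957 (X = (84 - 55)*(-33) = 29*(-33) = -957)
C(z, p) = (84 + p)/(-25/9 + z) (C(z, p) = (p + 84)/(z - 25/9) = (84 + p)/(-25/9 + z))
-8661 - C(46, X) = -8661 - 9*(84 - 957)/(-25 + 9*46) = -8661 - 9*(-873)/(-25 + 414) = -8661 - 9*(-873)/389 = -8661 - 1*(-7857/389) = -8661 + 7857/389 = -3361272/389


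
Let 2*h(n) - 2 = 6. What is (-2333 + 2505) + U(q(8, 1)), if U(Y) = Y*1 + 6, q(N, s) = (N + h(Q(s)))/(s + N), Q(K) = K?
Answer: 538/3 ≈ 179.33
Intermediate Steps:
h(n) = 4 (h(n) = 1 + (½)*6 = 1 + 3 = 4)
q(N, s) = (4 + N)/(N + s) (q(N, s) = (N + 4)/(s + N) = (4 + N)/(N + s))
U(Y) = 6 + Y (U(Y) = Y + 6 = 6 + Y)
(-2333 + 2505) + U(q(8, 1)) = (-2333 + 2505) + (6 + (4 + 8)/(8 + 1)) = 172 + (6 + 12/9) = 172 + (6 + (⅑)*12) = 172 + (6 + 4/3) = 172 + 22/3 = 538/3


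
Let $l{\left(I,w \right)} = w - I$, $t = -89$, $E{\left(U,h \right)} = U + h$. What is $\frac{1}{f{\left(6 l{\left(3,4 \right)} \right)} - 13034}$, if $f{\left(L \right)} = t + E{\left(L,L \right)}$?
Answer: $- \frac{1}{13111} \approx -7.6272 \cdot 10^{-5}$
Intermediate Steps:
$f{\left(L \right)} = -89 + 2 L$ ($f{\left(L \right)} = -89 + \left(L + L\right) = -89 + 2 L$)
$\frac{1}{f{\left(6 l{\left(3,4 \right)} \right)} - 13034} = \frac{1}{\left(-89 + 2 \cdot 6 \left(4 - 3\right)\right) - 13034} = \frac{1}{\left(-89 + 2 \cdot 6 \cdot 1\right) - 13034} = \frac{1}{\left(-89 + 2 \cdot 6\right) - 13034} = \frac{1}{\left(-89 + 12\right) - 13034} = \frac{1}{-77 - 13034} = \frac{1}{-13111} = - \frac{1}{13111}$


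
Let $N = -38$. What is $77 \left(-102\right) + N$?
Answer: $-7892$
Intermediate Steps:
$77 \left(-102\right) + N = 77 \left(-102\right) - 38 = -7854 - 38 = -7892$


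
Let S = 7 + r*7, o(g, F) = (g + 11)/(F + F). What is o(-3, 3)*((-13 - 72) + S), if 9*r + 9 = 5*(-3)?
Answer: -1160/9 ≈ -128.89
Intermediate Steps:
r = -8/3 (r = -1 + (5*(-3))/9 = -1 + (1/9)*(-15) = -1 - 5/3 = -8/3 ≈ -2.6667)
o(g, F) = (11 + g)/(2*F) (o(g, F) = (11 + g)/((2*F)) = (11 + g)*(1/(2*F)) = (11 + g)/(2*F))
S = -35/3 (S = 7 - 8/3*7 = 7 - 56/3 = -35/3 ≈ -11.667)
o(-3, 3)*((-13 - 72) + S) = ((1/2)*(11 - 3)/3)*((-13 - 72) - 35/3) = ((1/2)*(1/3)*8)*(-85 - 35/3) = (4/3)*(-290/3) = -1160/9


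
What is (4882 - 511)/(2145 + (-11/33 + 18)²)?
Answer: 39339/22114 ≈ 1.7789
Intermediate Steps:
(4882 - 511)/(2145 + (-11/33 + 18)²) = 4371/(2145 + (-11*1/33 + 18)²) = 4371/(2145 + (-⅓ + 18)²) = 4371/(2145 + (53/3)²) = 4371/(2145 + 2809/9) = 4371/(22114/9) = 4371*(9/22114) = 39339/22114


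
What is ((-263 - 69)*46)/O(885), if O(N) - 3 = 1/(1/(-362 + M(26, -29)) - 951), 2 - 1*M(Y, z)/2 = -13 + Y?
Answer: -5577105320/1095171 ≈ -5092.5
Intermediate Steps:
M(Y, z) = 30 - 2*Y (M(Y, z) = 4 - 2*(-13 + Y) = 4 + (26 - 2*Y) = 30 - 2*Y)
O(N) = 1095171/365185 (O(N) = 3 + 1/(1/(-362 + (30 - 2*26)) - 951) = 3 + 1/(1/(-362 + (30 - 52)) - 951) = 3 + 1/(1/(-362 - 22) - 951) = 3 + 1/(1/(-384) - 951) = 3 + 1/(-1/384 - 951) = 3 + 1/(-365185/384) = 3 - 384/365185 = 1095171/365185)
((-263 - 69)*46)/O(885) = ((-263 - 69)*46)/(1095171/365185) = -332*46*(365185/1095171) = -15272*365185/1095171 = -5577105320/1095171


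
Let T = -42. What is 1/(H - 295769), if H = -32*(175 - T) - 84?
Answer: -1/302797 ≈ -3.3025e-6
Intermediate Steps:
H = -7028 (H = -32*(175 - 1*(-42)) - 84 = -32*(175 + 42) - 84 = -32*217 - 84 = -6944 - 84 = -7028)
1/(H - 295769) = 1/(-7028 - 295769) = 1/(-302797) = -1/302797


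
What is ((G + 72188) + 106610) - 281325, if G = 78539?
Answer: -23988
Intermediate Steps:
((G + 72188) + 106610) - 281325 = ((78539 + 72188) + 106610) - 281325 = (150727 + 106610) - 281325 = 257337 - 281325 = -23988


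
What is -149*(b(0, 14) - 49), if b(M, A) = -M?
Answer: 7301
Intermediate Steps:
-149*(b(0, 14) - 49) = -149*(-1*0 - 49) = -149*(0 - 49) = -149*(-49) = 7301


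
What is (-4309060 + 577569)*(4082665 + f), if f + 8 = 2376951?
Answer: -24103969115528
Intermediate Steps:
f = 2376943 (f = -8 + 2376951 = 2376943)
(-4309060 + 577569)*(4082665 + f) = (-4309060 + 577569)*(4082665 + 2376943) = -3731491*6459608 = -24103969115528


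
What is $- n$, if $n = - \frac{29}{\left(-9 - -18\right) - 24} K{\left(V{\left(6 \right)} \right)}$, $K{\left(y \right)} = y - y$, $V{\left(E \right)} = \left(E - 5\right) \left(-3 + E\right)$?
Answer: $0$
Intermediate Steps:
$V{\left(E \right)} = \left(-5 + E\right) \left(-3 + E\right)$
$K{\left(y \right)} = 0$
$n = 0$ ($n = - \frac{29}{\left(-9 - -18\right) - 24} \cdot 0 = - \frac{29}{\left(-9 + 18\right) - 24} \cdot 0 = - \frac{29}{9 - 24} \cdot 0 = - \frac{29}{-15} \cdot 0 = \left(-29\right) \left(- \frac{1}{15}\right) 0 = \frac{29}{15} \cdot 0 = 0$)
$- n = \left(-1\right) 0 = 0$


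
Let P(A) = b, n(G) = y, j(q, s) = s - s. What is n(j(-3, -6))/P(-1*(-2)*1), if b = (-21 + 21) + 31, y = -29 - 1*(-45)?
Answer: 16/31 ≈ 0.51613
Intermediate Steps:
j(q, s) = 0
y = 16 (y = -29 + 45 = 16)
n(G) = 16
b = 31 (b = 0 + 31 = 31)
P(A) = 31
n(j(-3, -6))/P(-1*(-2)*1) = 16/31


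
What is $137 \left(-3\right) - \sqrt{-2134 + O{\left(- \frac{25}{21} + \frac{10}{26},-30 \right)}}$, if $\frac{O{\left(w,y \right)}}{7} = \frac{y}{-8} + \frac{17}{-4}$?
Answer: $-411 - \frac{15 i \sqrt{38}}{2} \approx -411.0 - 46.233 i$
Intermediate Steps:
$O{\left(w,y \right)} = - \frac{119}{4} - \frac{7 y}{8}$ ($O{\left(w,y \right)} = 7 \left(\frac{y}{-8} + \frac{17}{-4}\right) = 7 \left(y \left(- \frac{1}{8}\right) + 17 \left(- \frac{1}{4}\right)\right) = 7 \left(- \frac{y}{8} - \frac{17}{4}\right) = 7 \left(- \frac{17}{4} - \frac{y}{8}\right) = - \frac{119}{4} - \frac{7 y}{8}$)
$137 \left(-3\right) - \sqrt{-2134 + O{\left(- \frac{25}{21} + \frac{10}{26},-30 \right)}} = 137 \left(-3\right) - \sqrt{-2134 - \frac{7}{2}} = -411 - \sqrt{-2134 + \left(- \frac{119}{4} + \frac{105}{4}\right)} = -411 - \sqrt{-2134 - \frac{7}{2}} = -411 - \sqrt{- \frac{4275}{2}} = -411 - \frac{15 i \sqrt{38}}{2}$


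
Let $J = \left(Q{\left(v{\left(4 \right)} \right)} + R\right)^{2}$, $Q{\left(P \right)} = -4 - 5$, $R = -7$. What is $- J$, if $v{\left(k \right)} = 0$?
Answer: $-256$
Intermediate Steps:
$Q{\left(P \right)} = -9$ ($Q{\left(P \right)} = -4 - 5 = -9$)
$J = 256$ ($J = \left(-9 - 7\right)^{2} = \left(-16\right)^{2} = 256$)
$- J = \left(-1\right) 256 = -256$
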